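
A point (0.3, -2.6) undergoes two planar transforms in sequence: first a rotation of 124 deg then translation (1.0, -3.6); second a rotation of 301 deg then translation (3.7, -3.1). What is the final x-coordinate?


After transform 1:
x1 = cos(124)*0.3 - sin(124)*-2.6 + 1.0 = 2.9877
y1 = sin(124)*0.3 + cos(124)*-2.6 + -3.6 = -1.8974
After transform 2:
x2 = cos(301)*2.9877 - sin(301)*-1.8974 + 3.7
= 3.6124


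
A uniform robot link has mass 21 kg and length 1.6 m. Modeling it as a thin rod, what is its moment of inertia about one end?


I = (1/3) * m * L^2
= (1/3) * 21 * 1.6^2
= 0.333333 * 21 * 2.56
= 17.92 kg*m^2


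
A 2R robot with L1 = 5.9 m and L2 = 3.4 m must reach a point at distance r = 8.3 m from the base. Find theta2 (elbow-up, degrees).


cos(theta2) = (r^2 - L1^2 - L2^2) / (2*L1*L2)
cos(theta2) = (68.89 - 34.81 - 11.56) / 40.12
cos(theta2) = 0.561316
theta2 = 55.8531 degrees


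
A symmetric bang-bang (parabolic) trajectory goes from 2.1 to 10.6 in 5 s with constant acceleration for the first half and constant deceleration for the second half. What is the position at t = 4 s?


Symmetric rest-to-rest: each phase covers (pf-p0)/2 in time T/2. 0.5*a*(T/2)^2 = (pf-p0)/2 => a = 4*(pf-p0)/T^2
a = 4*(10.6-2.1)/5^2 = 1.36
t = 4 is in the deceleration phase (t > T/2).
p = pf - 0.5*a*(T-t)^2 = 10.6 - 0.5*1.36*1^2
= 9.92


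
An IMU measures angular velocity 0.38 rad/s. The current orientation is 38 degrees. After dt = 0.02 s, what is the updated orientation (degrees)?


delta_theta = w * dt = 0.38 * 0.02 = 0.0076 rad
= 0.4354 deg
theta_new = 38 + 0.4354 = 38.4354 deg


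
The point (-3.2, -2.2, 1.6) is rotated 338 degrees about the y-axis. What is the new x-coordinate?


Rotation about y-axis: x' = x*cos(theta) + z*sin(theta)
= -3.2 * 0.9272 + 1.6 * -0.3746
= -3.5664


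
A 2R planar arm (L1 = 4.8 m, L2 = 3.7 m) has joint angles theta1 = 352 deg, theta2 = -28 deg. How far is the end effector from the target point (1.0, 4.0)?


End effector via forward kinematics:
x = L1*cos(t1) + L2*cos(t1+t2) = 7.7466
y = L1*sin(t1) + L2*sin(t1+t2) = -2.8428
Distance to target:
d = sqrt((1.0 - 7.7466)^2 + (4.0 - -2.8428)^2)
= sqrt(45.5173 + 46.8244)
= 9.6095 m


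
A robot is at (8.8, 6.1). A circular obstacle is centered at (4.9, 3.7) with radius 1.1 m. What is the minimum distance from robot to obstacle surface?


center_dist = sqrt((8.8-4.9)^2 + (6.1-3.7)^2)
= sqrt(15.21 + 5.76)
= 4.5793
min_dist = center_dist - radius = 4.5793 - 1.1 = 3.4793 m


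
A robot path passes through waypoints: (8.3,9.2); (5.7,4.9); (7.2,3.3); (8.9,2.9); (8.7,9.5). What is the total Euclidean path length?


Segment lengths:
  seg1 = sqrt((-2.6)^2 + (-4.3)^2) = 5.0249
  seg2 = sqrt((1.5)^2 + (-1.6)^2) = 2.1932
  seg3 = sqrt((1.7)^2 + (-0.4)^2) = 1.7464
  seg4 = sqrt((-0.2)^2 + (6.6)^2) = 6.603
Total = 15.5676


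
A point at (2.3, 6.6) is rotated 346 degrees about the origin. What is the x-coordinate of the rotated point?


x' = x*cos(theta) - y*sin(theta)
cos(346 deg) = 0.9703, sin(346 deg) = -0.2419
x' = 2.3 * 0.9703 - 6.6 * -0.2419
= 2.2317 - -1.5967
= 3.8284


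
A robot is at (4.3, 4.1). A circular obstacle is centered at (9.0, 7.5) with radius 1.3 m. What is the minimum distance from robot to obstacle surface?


center_dist = sqrt((4.3-9.0)^2 + (4.1-7.5)^2)
= sqrt(22.09 + 11.56)
= 5.8009
min_dist = center_dist - radius = 5.8009 - 1.3 = 4.5009 m


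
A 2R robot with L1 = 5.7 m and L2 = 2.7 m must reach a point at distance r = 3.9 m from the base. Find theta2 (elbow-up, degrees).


cos(theta2) = (r^2 - L1^2 - L2^2) / (2*L1*L2)
cos(theta2) = (15.21 - 32.49 - 7.29) / 30.78
cos(theta2) = -0.798246
theta2 = 142.9629 degrees


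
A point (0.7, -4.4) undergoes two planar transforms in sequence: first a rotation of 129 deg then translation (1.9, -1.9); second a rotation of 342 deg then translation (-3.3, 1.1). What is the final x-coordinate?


After transform 1:
x1 = cos(129)*0.7 - sin(129)*-4.4 + 1.9 = 4.8789
y1 = sin(129)*0.7 + cos(129)*-4.4 + -1.9 = 1.413
After transform 2:
x2 = cos(342)*4.8789 - sin(342)*1.413 + -3.3
= 1.7768


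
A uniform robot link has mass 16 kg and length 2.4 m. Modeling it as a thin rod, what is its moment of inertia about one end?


I = (1/3) * m * L^2
= (1/3) * 16 * 2.4^2
= 0.333333 * 16 * 5.76
= 30.72 kg*m^2


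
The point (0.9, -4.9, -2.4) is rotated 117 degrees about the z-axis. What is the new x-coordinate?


Rotation about z-axis: x' = x*cos(theta) - y*sin(theta)
= 0.9 * -0.454 - -4.9 * 0.891
= 3.9573


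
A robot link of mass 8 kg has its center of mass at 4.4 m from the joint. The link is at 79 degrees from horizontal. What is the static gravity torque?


tau = m*g*L*cos(angle)
= 8 * 9.81 * 4.4 * cos(79 deg)
= 8 * 9.81 * 4.4 * 0.1908
= 65.8886 Nm


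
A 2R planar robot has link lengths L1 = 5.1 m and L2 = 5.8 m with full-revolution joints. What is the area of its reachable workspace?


r_max = L1 + L2 = 10.9 m
r_min = |L1 - L2| = 0.7 m
Area = pi*(r_max^2 - r_min^2)
= pi*(118.81 - 0.49)
= pi * 118.32
= 371.7132 m^2


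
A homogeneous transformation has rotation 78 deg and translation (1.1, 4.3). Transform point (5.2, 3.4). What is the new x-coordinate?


x' = cos(theta)*px - sin(theta)*py + tx
= 0.2079*5.2 - 0.9781*3.4 + 1.1
= -1.1446


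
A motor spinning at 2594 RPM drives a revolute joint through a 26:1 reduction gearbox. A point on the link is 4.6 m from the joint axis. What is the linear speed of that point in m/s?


omega_motor = 2594 * 2*pi/60 = 271.643 rad/s
omega_joint = omega_motor / 26 = 10.4478 rad/s
v = omega_joint * r = 10.4478 * 4.6
= 48.0599 m/s


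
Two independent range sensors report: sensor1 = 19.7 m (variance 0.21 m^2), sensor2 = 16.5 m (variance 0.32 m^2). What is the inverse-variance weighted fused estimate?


w1 = (1/var1) / (1/var1 + 1/var2)
   = 4.7619 / (4.7619 + 3.125) = 0.6038
w2 = 1 - w1 = 0.3962
fused = w1*s1 + w2*s2 = 11.8943 + 6.5377
= 18.4321 m


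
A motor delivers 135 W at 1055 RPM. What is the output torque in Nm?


omega = 1055 * 2*pi/60 = 110.4793 rad/s
tau = P / omega = 135 / 110.4793
= 1.2219 Nm


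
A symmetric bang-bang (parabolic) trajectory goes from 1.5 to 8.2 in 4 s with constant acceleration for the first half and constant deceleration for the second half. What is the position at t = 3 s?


Symmetric rest-to-rest: each phase covers (pf-p0)/2 in time T/2. 0.5*a*(T/2)^2 = (pf-p0)/2 => a = 4*(pf-p0)/T^2
a = 4*(8.2-1.5)/4^2 = 1.675
t = 3 is in the deceleration phase (t > T/2).
p = pf - 0.5*a*(T-t)^2 = 8.2 - 0.5*1.675*1^2
= 7.3625


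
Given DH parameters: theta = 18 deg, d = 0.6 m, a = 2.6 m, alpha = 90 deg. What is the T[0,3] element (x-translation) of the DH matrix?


T[0,3] = a * cos(theta)
= 2.6 * cos(18 deg)
= 2.6 * 0.9511
= 2.4727


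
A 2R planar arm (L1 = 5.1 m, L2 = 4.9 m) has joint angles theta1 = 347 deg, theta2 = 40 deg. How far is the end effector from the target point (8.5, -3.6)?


End effector via forward kinematics:
x = L1*cos(t1) + L2*cos(t1+t2) = 9.3352
y = L1*sin(t1) + L2*sin(t1+t2) = 1.0773
Distance to target:
d = sqrt((8.5 - 9.3352)^2 + (-3.6 - 1.0773)^2)
= sqrt(0.6976 + 21.8772)
= 4.7513 m


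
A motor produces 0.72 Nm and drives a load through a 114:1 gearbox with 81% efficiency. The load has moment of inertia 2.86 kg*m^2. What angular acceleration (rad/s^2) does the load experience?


tau_out = tau_motor * N * eta
= 0.72 * 114 * 0.81 = 66.4848 Nm
alpha = tau_out / I = 66.4848 / 2.86
= 23.2464 rad/s^2


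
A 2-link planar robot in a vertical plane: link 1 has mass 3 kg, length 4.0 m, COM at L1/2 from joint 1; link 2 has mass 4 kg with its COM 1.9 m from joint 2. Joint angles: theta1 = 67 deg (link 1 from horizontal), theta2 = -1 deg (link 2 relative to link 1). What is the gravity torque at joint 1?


Horizontal distance from joint 1 to link-1 COM:
  x_c1 = (L1/2)*cos(t1) = 2.0 * 0.3907 = 0.7815 m
Horizontal distance from joint 1 to link-2 COM:
  x_c2 = L1*cos(t1) + Lc2*cos(t1+t2)
       = 4.0*0.3907 + 1.9*0.4067 = 2.3357 m
tau1 = m1*g*x_c1 + m2*g*x_c2
     = 3*9.81*0.7815 + 4*9.81*2.3357
     = 22.9984 + 91.6538
     = 114.6522 Nm


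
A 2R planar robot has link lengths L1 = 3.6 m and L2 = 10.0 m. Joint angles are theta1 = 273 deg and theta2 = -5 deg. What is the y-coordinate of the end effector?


Convert angles to radians: theta1 = 4.7647, theta2 = -0.0873
y = L1*sin(theta1) + L2*sin(theta1+theta2)
y = -3.5951 + -9.9939
y = -13.589


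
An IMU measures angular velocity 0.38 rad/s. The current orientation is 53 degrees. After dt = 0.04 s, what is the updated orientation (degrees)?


delta_theta = w * dt = 0.38 * 0.04 = 0.0152 rad
= 0.8709 deg
theta_new = 53 + 0.8709 = 53.8709 deg


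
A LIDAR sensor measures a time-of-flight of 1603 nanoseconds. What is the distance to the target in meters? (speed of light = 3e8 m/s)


tof = 1603 ns = 1.603e-06 s
dist = c * tof / 2
= 3e8 * 1.603e-06 / 2
= 240.45 m


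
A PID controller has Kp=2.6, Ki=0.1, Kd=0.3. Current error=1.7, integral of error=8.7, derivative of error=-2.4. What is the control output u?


u = Kp*e + Ki*int(e) + Kd*de/dt
= 2.6*1.7 + 0.1*8.7 + 0.3*(-2.4)
= 4.42 + 0.87 + -0.72
= 4.57


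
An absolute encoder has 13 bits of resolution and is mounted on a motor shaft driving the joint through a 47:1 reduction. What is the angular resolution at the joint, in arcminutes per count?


counts = 2^13 = 8192
effective counts at joint = 8192 * 47 = 385024
resolution = 360*60 / 385024
= 0.0561 arcmin/count


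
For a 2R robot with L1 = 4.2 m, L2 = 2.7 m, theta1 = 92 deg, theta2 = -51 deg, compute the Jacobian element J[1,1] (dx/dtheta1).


J[1,1] = -L1*sin(t1) - L2*sin(t1+t2)
= -4.2*sin(92) - 2.7*sin(41)
= -5.9688


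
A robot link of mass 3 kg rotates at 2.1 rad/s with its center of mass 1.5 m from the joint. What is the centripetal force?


F = m * omega^2 * r
= 3 * 2.1^2 * 1.5
= 3 * 4.41 * 1.5
= 19.845 N


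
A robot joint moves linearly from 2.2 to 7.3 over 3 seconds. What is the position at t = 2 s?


s = t/T = 2/3 = 0.6667
p(t) = p0 + (pf-p0)*s
= 2.2 + (7.3 - 2.2) * 0.6667
= 5.6


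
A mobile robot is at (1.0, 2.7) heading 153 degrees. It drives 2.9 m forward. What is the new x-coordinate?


x_new = x0 + d*cos(theta)
= 1.0 + 2.9*cos(153)
= 1.0 + -2.5839
= -1.5839


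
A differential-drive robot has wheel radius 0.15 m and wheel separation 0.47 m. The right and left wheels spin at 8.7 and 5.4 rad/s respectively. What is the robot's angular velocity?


vR = r*wR = 0.15*8.7 = 1.305 m/s
vL = r*wL = 0.15*5.4 = 0.81 m/s
v = (vR+vL)/2 = 1.0575 m/s
omega = (vR-vL)/L = 1.0532 rad/s
angular velocity = 1.0532 rad/s


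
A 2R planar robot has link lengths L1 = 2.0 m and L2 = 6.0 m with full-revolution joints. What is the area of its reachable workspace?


r_max = L1 + L2 = 8.0 m
r_min = |L1 - L2| = 4.0 m
Area = pi*(r_max^2 - r_min^2)
= pi*(64.0 - 16.0)
= pi * 48.0
= 150.7964 m^2


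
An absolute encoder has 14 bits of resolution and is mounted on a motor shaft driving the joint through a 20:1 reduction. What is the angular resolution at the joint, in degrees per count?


counts = 2^14 = 16384
effective counts at joint = 16384 * 20 = 327680
resolution = 360 / 327680
= 0.0011 deg/count


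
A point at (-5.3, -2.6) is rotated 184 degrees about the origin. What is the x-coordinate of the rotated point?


x' = x*cos(theta) - y*sin(theta)
cos(184 deg) = -0.9976, sin(184 deg) = -0.0698
x' = -5.3 * -0.9976 - -2.6 * -0.0698
= 5.2871 - 0.1814
= 5.1057


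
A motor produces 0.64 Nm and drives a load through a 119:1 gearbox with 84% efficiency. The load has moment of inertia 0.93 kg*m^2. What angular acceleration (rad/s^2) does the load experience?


tau_out = tau_motor * N * eta
= 0.64 * 119 * 0.84 = 63.9744 Nm
alpha = tau_out / I = 63.9744 / 0.93
= 68.7897 rad/s^2


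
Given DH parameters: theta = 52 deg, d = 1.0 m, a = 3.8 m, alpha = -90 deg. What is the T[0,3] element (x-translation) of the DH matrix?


T[0,3] = a * cos(theta)
= 3.8 * cos(52 deg)
= 3.8 * 0.6157
= 2.3395


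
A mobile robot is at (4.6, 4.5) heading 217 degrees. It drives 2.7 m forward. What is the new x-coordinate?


x_new = x0 + d*cos(theta)
= 4.6 + 2.7*cos(217)
= 4.6 + -2.1563
= 2.4437


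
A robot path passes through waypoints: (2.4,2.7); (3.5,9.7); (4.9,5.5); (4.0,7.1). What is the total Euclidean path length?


Segment lengths:
  seg1 = sqrt((1.1)^2 + (7.0)^2) = 7.0859
  seg2 = sqrt((1.4)^2 + (-4.2)^2) = 4.4272
  seg3 = sqrt((-0.9)^2 + (1.6)^2) = 1.8358
Total = 13.3488


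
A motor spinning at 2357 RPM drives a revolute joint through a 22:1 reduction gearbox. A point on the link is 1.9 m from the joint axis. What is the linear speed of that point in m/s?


omega_motor = 2357 * 2*pi/60 = 246.8245 rad/s
omega_joint = omega_motor / 22 = 11.2193 rad/s
v = omega_joint * r = 11.2193 * 1.9
= 21.3167 m/s


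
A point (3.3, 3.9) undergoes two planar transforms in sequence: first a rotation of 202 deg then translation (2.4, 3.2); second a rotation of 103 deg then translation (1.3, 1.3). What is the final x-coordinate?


After transform 1:
x1 = cos(202)*3.3 - sin(202)*3.9 + 2.4 = 0.8013
y1 = sin(202)*3.3 + cos(202)*3.9 + 3.2 = -1.6522
After transform 2:
x2 = cos(103)*0.8013 - sin(103)*-1.6522 + 1.3
= 2.7296


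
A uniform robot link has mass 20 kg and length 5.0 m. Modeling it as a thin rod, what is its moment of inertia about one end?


I = (1/3) * m * L^2
= (1/3) * 20 * 5.0^2
= 0.333333 * 20 * 25.0
= 166.6667 kg*m^2


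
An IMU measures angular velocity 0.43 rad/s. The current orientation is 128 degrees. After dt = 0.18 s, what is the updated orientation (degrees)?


delta_theta = w * dt = 0.43 * 0.18 = 0.0774 rad
= 4.4347 deg
theta_new = 128 + 4.4347 = 132.4347 deg


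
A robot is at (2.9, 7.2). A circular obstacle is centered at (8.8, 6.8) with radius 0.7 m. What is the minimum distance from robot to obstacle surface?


center_dist = sqrt((2.9-8.8)^2 + (7.2-6.8)^2)
= sqrt(34.81 + 0.16)
= 5.9135
min_dist = center_dist - radius = 5.9135 - 0.7 = 5.2135 m


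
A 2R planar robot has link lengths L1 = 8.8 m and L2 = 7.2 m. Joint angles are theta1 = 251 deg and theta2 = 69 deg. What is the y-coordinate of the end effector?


Convert angles to radians: theta1 = 4.3808, theta2 = 1.2043
y = L1*sin(theta1) + L2*sin(theta1+theta2)
y = -8.3206 + -4.6281
y = -12.9486


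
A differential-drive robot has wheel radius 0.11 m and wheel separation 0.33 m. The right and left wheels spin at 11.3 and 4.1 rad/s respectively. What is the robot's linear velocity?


vR = r*wR = 0.11*11.3 = 1.243 m/s
vL = r*wL = 0.11*4.1 = 0.451 m/s
v = (vR+vL)/2 = 0.847 m/s
omega = (vR-vL)/L = 2.4 rad/s
linear velocity = 0.847 m/s


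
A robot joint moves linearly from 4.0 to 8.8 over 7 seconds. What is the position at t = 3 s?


s = t/T = 3/7 = 0.4286
p(t) = p0 + (pf-p0)*s
= 4.0 + (8.8 - 4.0) * 0.4286
= 6.0571


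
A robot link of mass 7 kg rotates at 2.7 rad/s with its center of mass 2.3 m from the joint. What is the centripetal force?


F = m * omega^2 * r
= 7 * 2.7^2 * 2.3
= 7 * 7.29 * 2.3
= 117.369 N


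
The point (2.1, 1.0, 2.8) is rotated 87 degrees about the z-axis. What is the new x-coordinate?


Rotation about z-axis: x' = x*cos(theta) - y*sin(theta)
= 2.1 * 0.0523 - 1.0 * 0.9986
= -0.8887


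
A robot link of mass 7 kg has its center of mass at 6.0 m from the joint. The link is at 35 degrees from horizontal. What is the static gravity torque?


tau = m*g*L*cos(angle)
= 7 * 9.81 * 6.0 * cos(35 deg)
= 7 * 9.81 * 6.0 * 0.8192
= 337.507 Nm


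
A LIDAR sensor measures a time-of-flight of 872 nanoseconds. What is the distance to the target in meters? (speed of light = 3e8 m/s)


tof = 872 ns = 8.72e-07 s
dist = c * tof / 2
= 3e8 * 8.72e-07 / 2
= 130.8 m


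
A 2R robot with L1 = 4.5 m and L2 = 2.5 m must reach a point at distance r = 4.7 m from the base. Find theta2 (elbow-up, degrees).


cos(theta2) = (r^2 - L1^2 - L2^2) / (2*L1*L2)
cos(theta2) = (22.09 - 20.25 - 6.25) / 22.5
cos(theta2) = -0.196
theta2 = 101.3031 degrees


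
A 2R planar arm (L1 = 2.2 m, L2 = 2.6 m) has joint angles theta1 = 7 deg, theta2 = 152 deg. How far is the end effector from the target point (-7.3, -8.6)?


End effector via forward kinematics:
x = L1*cos(t1) + L2*cos(t1+t2) = -0.2437
y = L1*sin(t1) + L2*sin(t1+t2) = 1.1999
Distance to target:
d = sqrt((-7.3 - -0.2437)^2 + (-8.6 - 1.1999)^2)
= sqrt(49.7913 + 96.0374)
= 12.076 m


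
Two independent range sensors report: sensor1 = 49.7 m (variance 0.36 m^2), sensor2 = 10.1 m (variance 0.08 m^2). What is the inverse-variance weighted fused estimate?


w1 = (1/var1) / (1/var1 + 1/var2)
   = 2.7778 / (2.7778 + 12.5) = 0.1818
w2 = 1 - w1 = 0.8182
fused = w1*s1 + w2*s2 = 9.0364 + 8.2636
= 17.3 m


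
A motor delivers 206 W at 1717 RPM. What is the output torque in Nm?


omega = 1717 * 2*pi/60 = 179.8038 rad/s
tau = P / omega = 206 / 179.8038
= 1.1457 Nm


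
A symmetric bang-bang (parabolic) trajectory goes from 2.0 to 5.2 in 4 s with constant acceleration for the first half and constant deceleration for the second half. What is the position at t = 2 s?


Symmetric rest-to-rest: each phase covers (pf-p0)/2 in time T/2. 0.5*a*(T/2)^2 = (pf-p0)/2 => a = 4*(pf-p0)/T^2
a = 4*(5.2-2.0)/4^2 = 0.8
t = 2 is in the acceleration phase (t <= T/2).
p = p0 + 0.5*a*t^2 = 2.0 + 0.5*0.8*2^2
= 3.6


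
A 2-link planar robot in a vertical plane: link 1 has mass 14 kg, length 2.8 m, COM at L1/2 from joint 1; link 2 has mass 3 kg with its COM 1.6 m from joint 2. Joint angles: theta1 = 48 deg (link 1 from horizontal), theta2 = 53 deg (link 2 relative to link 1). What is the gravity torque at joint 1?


Horizontal distance from joint 1 to link-1 COM:
  x_c1 = (L1/2)*cos(t1) = 1.4 * 0.6691 = 0.9368 m
Horizontal distance from joint 1 to link-2 COM:
  x_c2 = L1*cos(t1) + Lc2*cos(t1+t2)
       = 2.8*0.6691 + 1.6*-0.1908 = 1.5683 m
tau1 = m1*g*x_c1 + m2*g*x_c2
     = 14*9.81*0.9368 + 3*9.81*1.5683
     = 128.6578 + 46.1542
     = 174.812 Nm


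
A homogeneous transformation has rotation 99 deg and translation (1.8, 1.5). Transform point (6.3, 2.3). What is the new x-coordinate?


x' = cos(theta)*px - sin(theta)*py + tx
= -0.1564*6.3 - 0.9877*2.3 + 1.8
= -1.4572


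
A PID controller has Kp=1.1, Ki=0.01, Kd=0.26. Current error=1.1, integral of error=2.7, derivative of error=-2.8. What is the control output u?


u = Kp*e + Ki*int(e) + Kd*de/dt
= 1.1*1.1 + 0.01*2.7 + 0.26*(-2.8)
= 1.21 + 0.027 + -0.728
= 0.509


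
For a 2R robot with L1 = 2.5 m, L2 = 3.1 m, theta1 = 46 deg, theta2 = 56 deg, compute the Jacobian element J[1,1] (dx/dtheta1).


J[1,1] = -L1*sin(t1) - L2*sin(t1+t2)
= -2.5*sin(46) - 3.1*sin(102)
= -4.8306


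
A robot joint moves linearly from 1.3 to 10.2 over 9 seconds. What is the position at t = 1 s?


s = t/T = 1/9 = 0.1111
p(t) = p0 + (pf-p0)*s
= 1.3 + (10.2 - 1.3) * 0.1111
= 2.2889


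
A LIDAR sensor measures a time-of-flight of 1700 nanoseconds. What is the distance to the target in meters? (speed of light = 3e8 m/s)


tof = 1700 ns = 1.7e-06 s
dist = c * tof / 2
= 3e8 * 1.7e-06 / 2
= 255.0 m


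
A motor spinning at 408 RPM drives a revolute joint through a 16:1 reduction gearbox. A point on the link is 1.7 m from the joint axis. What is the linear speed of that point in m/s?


omega_motor = 408 * 2*pi/60 = 42.7257 rad/s
omega_joint = omega_motor / 16 = 2.6704 rad/s
v = omega_joint * r = 2.6704 * 1.7
= 4.5396 m/s


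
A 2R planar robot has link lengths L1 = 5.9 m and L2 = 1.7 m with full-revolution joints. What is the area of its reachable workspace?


r_max = L1 + L2 = 7.6 m
r_min = |L1 - L2| = 4.2 m
Area = pi*(r_max^2 - r_min^2)
= pi*(57.76 - 17.64)
= pi * 40.12
= 126.0407 m^2


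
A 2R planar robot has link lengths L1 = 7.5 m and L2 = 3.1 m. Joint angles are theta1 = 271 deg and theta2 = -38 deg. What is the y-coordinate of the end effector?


Convert angles to radians: theta1 = 4.7298, theta2 = -0.6632
y = L1*sin(theta1) + L2*sin(theta1+theta2)
y = -7.4989 + -2.4758
y = -9.9746


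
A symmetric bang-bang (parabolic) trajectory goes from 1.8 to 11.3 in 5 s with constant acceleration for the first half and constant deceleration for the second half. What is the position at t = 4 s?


Symmetric rest-to-rest: each phase covers (pf-p0)/2 in time T/2. 0.5*a*(T/2)^2 = (pf-p0)/2 => a = 4*(pf-p0)/T^2
a = 4*(11.3-1.8)/5^2 = 1.52
t = 4 is in the deceleration phase (t > T/2).
p = pf - 0.5*a*(T-t)^2 = 11.3 - 0.5*1.52*1^2
= 10.54


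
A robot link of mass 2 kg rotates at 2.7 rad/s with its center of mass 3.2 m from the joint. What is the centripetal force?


F = m * omega^2 * r
= 2 * 2.7^2 * 3.2
= 2 * 7.29 * 3.2
= 46.656 N


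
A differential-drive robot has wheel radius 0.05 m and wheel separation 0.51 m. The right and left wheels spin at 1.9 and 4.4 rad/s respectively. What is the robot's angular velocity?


vR = r*wR = 0.05*1.9 = 0.095 m/s
vL = r*wL = 0.05*4.4 = 0.22 m/s
v = (vR+vL)/2 = 0.1575 m/s
omega = (vR-vL)/L = -0.2451 rad/s
angular velocity = -0.2451 rad/s


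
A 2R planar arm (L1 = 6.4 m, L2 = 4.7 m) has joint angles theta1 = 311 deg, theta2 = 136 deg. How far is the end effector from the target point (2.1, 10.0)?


End effector via forward kinematics:
x = L1*cos(t1) + L2*cos(t1+t2) = 4.4448
y = L1*sin(t1) + L2*sin(t1+t2) = -0.1366
Distance to target:
d = sqrt((2.1 - 4.4448)^2 + (10.0 - -0.1366)^2)
= sqrt(5.4979 + 102.7503)
= 10.4042 m


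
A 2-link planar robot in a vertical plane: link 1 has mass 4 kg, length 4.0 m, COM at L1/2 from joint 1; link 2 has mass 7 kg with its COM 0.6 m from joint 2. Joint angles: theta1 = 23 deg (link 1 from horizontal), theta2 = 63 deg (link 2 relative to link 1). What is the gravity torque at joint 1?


Horizontal distance from joint 1 to link-1 COM:
  x_c1 = (L1/2)*cos(t1) = 2.0 * 0.9205 = 1.841 m
Horizontal distance from joint 1 to link-2 COM:
  x_c2 = L1*cos(t1) + Lc2*cos(t1+t2)
       = 4.0*0.9205 + 0.6*0.0698 = 3.7239 m
tau1 = m1*g*x_c1 + m2*g*x_c2
     = 4*9.81*1.841 + 7*9.81*3.7239
     = 72.2412 + 255.7184
     = 327.9596 Nm


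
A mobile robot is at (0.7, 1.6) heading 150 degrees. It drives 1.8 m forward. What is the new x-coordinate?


x_new = x0 + d*cos(theta)
= 0.7 + 1.8*cos(150)
= 0.7 + -1.5588
= -0.8588


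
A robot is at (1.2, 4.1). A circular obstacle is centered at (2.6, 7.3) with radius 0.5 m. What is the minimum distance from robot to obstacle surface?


center_dist = sqrt((1.2-2.6)^2 + (4.1-7.3)^2)
= sqrt(1.96 + 10.24)
= 3.4928
min_dist = center_dist - radius = 3.4928 - 0.5 = 2.9928 m


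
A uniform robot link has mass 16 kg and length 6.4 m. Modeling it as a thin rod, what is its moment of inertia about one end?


I = (1/3) * m * L^2
= (1/3) * 16 * 6.4^2
= 0.333333 * 16 * 40.96
= 218.4533 kg*m^2


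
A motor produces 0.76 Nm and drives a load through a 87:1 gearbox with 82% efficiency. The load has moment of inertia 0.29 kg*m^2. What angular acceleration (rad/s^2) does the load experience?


tau_out = tau_motor * N * eta
= 0.76 * 87 * 0.82 = 54.2184 Nm
alpha = tau_out / I = 54.2184 / 0.29
= 186.96 rad/s^2


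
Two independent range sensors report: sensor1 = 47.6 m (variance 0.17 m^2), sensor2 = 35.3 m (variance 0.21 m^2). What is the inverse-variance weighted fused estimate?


w1 = (1/var1) / (1/var1 + 1/var2)
   = 5.8824 / (5.8824 + 4.7619) = 0.5526
w2 = 1 - w1 = 0.4474
fused = w1*s1 + w2*s2 = 26.3053 + 15.7921
= 42.0974 m


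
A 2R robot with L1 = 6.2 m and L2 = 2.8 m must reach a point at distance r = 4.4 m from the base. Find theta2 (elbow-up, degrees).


cos(theta2) = (r^2 - L1^2 - L2^2) / (2*L1*L2)
cos(theta2) = (19.36 - 38.44 - 7.84) / 34.72
cos(theta2) = -0.775346
theta2 = 140.8364 degrees


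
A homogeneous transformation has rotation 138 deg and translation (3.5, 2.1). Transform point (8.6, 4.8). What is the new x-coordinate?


x' = cos(theta)*px - sin(theta)*py + tx
= -0.7431*8.6 - 0.6691*4.8 + 3.5
= -6.1029


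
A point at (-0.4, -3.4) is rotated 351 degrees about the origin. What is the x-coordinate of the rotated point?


x' = x*cos(theta) - y*sin(theta)
cos(351 deg) = 0.9877, sin(351 deg) = -0.1564
x' = -0.4 * 0.9877 - -3.4 * -0.1564
= -0.3951 - 0.5319
= -0.927


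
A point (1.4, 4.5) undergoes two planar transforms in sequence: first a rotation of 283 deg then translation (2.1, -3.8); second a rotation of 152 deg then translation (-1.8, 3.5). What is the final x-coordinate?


After transform 1:
x1 = cos(283)*1.4 - sin(283)*4.5 + 2.1 = 6.7996
y1 = sin(283)*1.4 + cos(283)*4.5 + -3.8 = -4.1518
After transform 2:
x2 = cos(152)*6.7996 - sin(152)*-4.1518 + -1.8
= -5.8545


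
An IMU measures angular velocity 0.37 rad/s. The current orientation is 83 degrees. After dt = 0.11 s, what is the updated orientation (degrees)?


delta_theta = w * dt = 0.37 * 0.11 = 0.0407 rad
= 2.3319 deg
theta_new = 83 + 2.3319 = 85.3319 deg


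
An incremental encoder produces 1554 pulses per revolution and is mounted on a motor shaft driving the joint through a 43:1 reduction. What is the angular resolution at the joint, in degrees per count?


counts per rev = 1554
effective counts at joint = 1554 * 43 = 66822
resolution = 360 / 66822
= 0.0054 deg/count


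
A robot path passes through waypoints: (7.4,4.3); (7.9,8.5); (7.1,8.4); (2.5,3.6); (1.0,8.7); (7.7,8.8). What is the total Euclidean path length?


Segment lengths:
  seg1 = sqrt((0.5)^2 + (4.2)^2) = 4.2297
  seg2 = sqrt((-0.8)^2 + (-0.1)^2) = 0.8062
  seg3 = sqrt((-4.6)^2 + (-4.8)^2) = 6.6483
  seg4 = sqrt((-1.5)^2 + (5.1)^2) = 5.316
  seg5 = sqrt((6.7)^2 + (0.1)^2) = 6.7007
Total = 23.701


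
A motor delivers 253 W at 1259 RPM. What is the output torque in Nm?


omega = 1259 * 2*pi/60 = 131.8422 rad/s
tau = P / omega = 253 / 131.8422
= 1.919 Nm


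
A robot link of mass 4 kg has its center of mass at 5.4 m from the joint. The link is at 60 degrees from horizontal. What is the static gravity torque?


tau = m*g*L*cos(angle)
= 4 * 9.81 * 5.4 * cos(60 deg)
= 4 * 9.81 * 5.4 * 0.5
= 105.948 Nm


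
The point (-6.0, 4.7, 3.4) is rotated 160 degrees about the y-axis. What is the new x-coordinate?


Rotation about y-axis: x' = x*cos(theta) + z*sin(theta)
= -6.0 * -0.9397 + 3.4 * 0.342
= 6.801


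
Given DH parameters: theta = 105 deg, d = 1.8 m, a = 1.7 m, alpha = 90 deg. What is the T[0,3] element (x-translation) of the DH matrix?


T[0,3] = a * cos(theta)
= 1.7 * cos(105 deg)
= 1.7 * -0.2588
= -0.44


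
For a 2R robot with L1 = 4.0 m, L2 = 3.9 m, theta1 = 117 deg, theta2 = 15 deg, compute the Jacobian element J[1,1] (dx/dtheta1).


J[1,1] = -L1*sin(t1) - L2*sin(t1+t2)
= -4.0*sin(117) - 3.9*sin(132)
= -6.4623


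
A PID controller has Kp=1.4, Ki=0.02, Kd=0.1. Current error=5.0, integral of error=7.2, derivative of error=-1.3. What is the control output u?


u = Kp*e + Ki*int(e) + Kd*de/dt
= 1.4*5.0 + 0.02*7.2 + 0.1*(-1.3)
= 7.0 + 0.144 + -0.13
= 7.014


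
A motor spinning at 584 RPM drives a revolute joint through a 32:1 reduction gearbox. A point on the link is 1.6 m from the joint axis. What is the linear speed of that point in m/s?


omega_motor = 584 * 2*pi/60 = 61.1563 rad/s
omega_joint = omega_motor / 32 = 1.9111 rad/s
v = omega_joint * r = 1.9111 * 1.6
= 3.0578 m/s


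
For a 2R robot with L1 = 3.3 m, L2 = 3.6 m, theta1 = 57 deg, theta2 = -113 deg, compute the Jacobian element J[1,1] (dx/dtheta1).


J[1,1] = -L1*sin(t1) - L2*sin(t1+t2)
= -3.3*sin(57) - 3.6*sin(-56)
= 0.2169


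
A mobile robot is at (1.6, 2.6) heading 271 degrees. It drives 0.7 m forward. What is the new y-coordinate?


y_new = y0 + d*sin(theta)
= 2.6 + 0.7*sin(271)
= 2.6 + -0.6999
= 1.9001


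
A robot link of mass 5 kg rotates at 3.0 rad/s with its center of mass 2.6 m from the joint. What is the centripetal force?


F = m * omega^2 * r
= 5 * 3.0^2 * 2.6
= 5 * 9.0 * 2.6
= 117.0 N


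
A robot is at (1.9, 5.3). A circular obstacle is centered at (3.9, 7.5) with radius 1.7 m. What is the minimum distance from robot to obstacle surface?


center_dist = sqrt((1.9-3.9)^2 + (5.3-7.5)^2)
= sqrt(4.0 + 4.84)
= 2.9732
min_dist = center_dist - radius = 2.9732 - 1.7 = 1.2732 m


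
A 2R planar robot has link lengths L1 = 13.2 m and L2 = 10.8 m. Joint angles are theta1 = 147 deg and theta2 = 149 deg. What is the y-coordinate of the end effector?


Convert angles to radians: theta1 = 2.5656, theta2 = 2.6005
y = L1*sin(theta1) + L2*sin(theta1+theta2)
y = 7.1892 + -9.707
y = -2.5177


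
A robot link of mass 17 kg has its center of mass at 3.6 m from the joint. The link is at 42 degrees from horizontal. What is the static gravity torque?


tau = m*g*L*cos(angle)
= 17 * 9.81 * 3.6 * cos(42 deg)
= 17 * 9.81 * 3.6 * 0.7431
= 446.1633 Nm


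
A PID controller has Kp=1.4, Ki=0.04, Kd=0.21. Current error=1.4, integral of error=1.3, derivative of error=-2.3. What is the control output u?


u = Kp*e + Ki*int(e) + Kd*de/dt
= 1.4*1.4 + 0.04*1.3 + 0.21*(-2.3)
= 1.96 + 0.052 + -0.483
= 1.529


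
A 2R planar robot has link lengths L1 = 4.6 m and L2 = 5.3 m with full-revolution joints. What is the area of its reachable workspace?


r_max = L1 + L2 = 9.9 m
r_min = |L1 - L2| = 0.7 m
Area = pi*(r_max^2 - r_min^2)
= pi*(98.01 - 0.49)
= pi * 97.52
= 306.3681 m^2


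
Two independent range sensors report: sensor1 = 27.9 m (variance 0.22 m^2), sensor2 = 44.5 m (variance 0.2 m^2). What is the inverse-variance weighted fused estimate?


w1 = (1/var1) / (1/var1 + 1/var2)
   = 4.5455 / (4.5455 + 5.0) = 0.4762
w2 = 1 - w1 = 0.5238
fused = w1*s1 + w2*s2 = 13.2857 + 23.3095
= 36.5952 m


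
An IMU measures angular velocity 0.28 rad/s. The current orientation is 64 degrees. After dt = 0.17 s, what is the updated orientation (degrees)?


delta_theta = w * dt = 0.28 * 0.17 = 0.0476 rad
= 2.7273 deg
theta_new = 64 + 2.7273 = 66.7273 deg


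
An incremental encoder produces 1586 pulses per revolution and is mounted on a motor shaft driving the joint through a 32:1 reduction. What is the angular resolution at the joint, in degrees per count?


counts per rev = 1586
effective counts at joint = 1586 * 32 = 50752
resolution = 360 / 50752
= 0.0071 deg/count


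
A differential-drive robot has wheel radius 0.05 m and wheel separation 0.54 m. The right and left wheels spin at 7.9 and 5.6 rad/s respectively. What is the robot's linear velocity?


vR = r*wR = 0.05*7.9 = 0.395 m/s
vL = r*wL = 0.05*5.6 = 0.28 m/s
v = (vR+vL)/2 = 0.3375 m/s
omega = (vR-vL)/L = 0.213 rad/s
linear velocity = 0.3375 m/s


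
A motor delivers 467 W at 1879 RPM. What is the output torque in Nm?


omega = 1879 * 2*pi/60 = 196.7684 rad/s
tau = P / omega = 467 / 196.7684
= 2.3733 Nm


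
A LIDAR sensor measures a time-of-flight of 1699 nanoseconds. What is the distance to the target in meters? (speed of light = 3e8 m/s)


tof = 1699 ns = 1.699e-06 s
dist = c * tof / 2
= 3e8 * 1.699e-06 / 2
= 254.85 m


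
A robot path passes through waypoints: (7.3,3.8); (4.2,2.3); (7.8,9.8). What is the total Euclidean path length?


Segment lengths:
  seg1 = sqrt((-3.1)^2 + (-1.5)^2) = 3.4438
  seg2 = sqrt((3.6)^2 + (7.5)^2) = 8.3193
Total = 11.7631


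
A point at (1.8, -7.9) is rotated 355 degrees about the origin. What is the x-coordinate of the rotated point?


x' = x*cos(theta) - y*sin(theta)
cos(355 deg) = 0.9962, sin(355 deg) = -0.0872
x' = 1.8 * 0.9962 - -7.9 * -0.0872
= 1.7932 - 0.6885
= 1.1046


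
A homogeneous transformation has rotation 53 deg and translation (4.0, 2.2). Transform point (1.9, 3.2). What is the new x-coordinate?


x' = cos(theta)*px - sin(theta)*py + tx
= 0.6018*1.9 - 0.7986*3.2 + 4.0
= 2.5878


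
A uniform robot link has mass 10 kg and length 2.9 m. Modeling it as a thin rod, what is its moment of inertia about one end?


I = (1/3) * m * L^2
= (1/3) * 10 * 2.9^2
= 0.333333 * 10 * 8.41
= 28.0333 kg*m^2


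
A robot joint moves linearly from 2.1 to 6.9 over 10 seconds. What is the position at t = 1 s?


s = t/T = 1/10 = 0.1
p(t) = p0 + (pf-p0)*s
= 2.1 + (6.9 - 2.1) * 0.1
= 2.58


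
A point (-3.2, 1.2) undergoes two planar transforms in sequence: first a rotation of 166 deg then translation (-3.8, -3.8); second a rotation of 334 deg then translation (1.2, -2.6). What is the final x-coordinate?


After transform 1:
x1 = cos(166)*-3.2 - sin(166)*1.2 + -3.8 = -0.9854
y1 = sin(166)*-3.2 + cos(166)*1.2 + -3.8 = -5.7385
After transform 2:
x2 = cos(334)*-0.9854 - sin(334)*-5.7385 + 1.2
= -2.2012


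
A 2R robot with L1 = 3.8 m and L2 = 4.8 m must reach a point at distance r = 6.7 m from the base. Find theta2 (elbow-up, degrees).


cos(theta2) = (r^2 - L1^2 - L2^2) / (2*L1*L2)
cos(theta2) = (44.89 - 14.44 - 23.04) / 36.48
cos(theta2) = 0.203125
theta2 = 78.2802 degrees


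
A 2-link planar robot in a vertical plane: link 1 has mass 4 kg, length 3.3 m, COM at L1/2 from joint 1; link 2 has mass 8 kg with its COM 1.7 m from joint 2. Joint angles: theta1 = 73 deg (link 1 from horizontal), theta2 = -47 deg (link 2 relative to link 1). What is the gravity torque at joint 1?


Horizontal distance from joint 1 to link-1 COM:
  x_c1 = (L1/2)*cos(t1) = 1.65 * 0.2924 = 0.4824 m
Horizontal distance from joint 1 to link-2 COM:
  x_c2 = L1*cos(t1) + Lc2*cos(t1+t2)
       = 3.3*0.2924 + 1.7*0.8988 = 2.4928 m
tau1 = m1*g*x_c1 + m2*g*x_c2
     = 4*9.81*0.4824 + 8*9.81*2.4928
     = 18.9299 + 195.6331
     = 214.563 Nm


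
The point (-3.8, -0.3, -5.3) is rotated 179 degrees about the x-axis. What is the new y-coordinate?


Rotation about x-axis: y' = y*cos(theta) - z*sin(theta)
= -0.3 * -0.9998 - -5.3 * 0.0175
= 0.3925


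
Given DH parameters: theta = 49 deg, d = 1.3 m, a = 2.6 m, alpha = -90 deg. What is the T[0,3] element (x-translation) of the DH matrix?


T[0,3] = a * cos(theta)
= 2.6 * cos(49 deg)
= 2.6 * 0.6561
= 1.7058


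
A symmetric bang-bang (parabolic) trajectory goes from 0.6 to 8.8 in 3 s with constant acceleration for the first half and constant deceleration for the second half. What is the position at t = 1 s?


Symmetric rest-to-rest: each phase covers (pf-p0)/2 in time T/2. 0.5*a*(T/2)^2 = (pf-p0)/2 => a = 4*(pf-p0)/T^2
a = 4*(8.8-0.6)/3^2 = 3.6444
t = 1 is in the acceleration phase (t <= T/2).
p = p0 + 0.5*a*t^2 = 0.6 + 0.5*3.6444*1^2
= 2.4222


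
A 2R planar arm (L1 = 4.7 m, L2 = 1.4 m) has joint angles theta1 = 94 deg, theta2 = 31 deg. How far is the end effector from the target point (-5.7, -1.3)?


End effector via forward kinematics:
x = L1*cos(t1) + L2*cos(t1+t2) = -1.1309
y = L1*sin(t1) + L2*sin(t1+t2) = 5.8354
Distance to target:
d = sqrt((-5.7 - -1.1309)^2 + (-1.3 - 5.8354)^2)
= sqrt(20.877 + 50.9134)
= 8.4729 m


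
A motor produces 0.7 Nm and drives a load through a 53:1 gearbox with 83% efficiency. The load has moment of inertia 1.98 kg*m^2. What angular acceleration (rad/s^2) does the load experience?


tau_out = tau_motor * N * eta
= 0.7 * 53 * 0.83 = 30.793 Nm
alpha = tau_out / I = 30.793 / 1.98
= 15.552 rad/s^2


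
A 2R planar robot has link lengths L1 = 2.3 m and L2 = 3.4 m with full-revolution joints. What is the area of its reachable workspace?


r_max = L1 + L2 = 5.7 m
r_min = |L1 - L2| = 1.1 m
Area = pi*(r_max^2 - r_min^2)
= pi*(32.49 - 1.21)
= pi * 31.28
= 98.269 m^2


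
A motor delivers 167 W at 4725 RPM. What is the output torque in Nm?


omega = 4725 * 2*pi/60 = 494.8008 rad/s
tau = P / omega = 167 / 494.8008
= 0.3375 Nm


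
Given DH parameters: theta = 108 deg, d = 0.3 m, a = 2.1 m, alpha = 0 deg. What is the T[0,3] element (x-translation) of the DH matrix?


T[0,3] = a * cos(theta)
= 2.1 * cos(108 deg)
= 2.1 * -0.309
= -0.6489


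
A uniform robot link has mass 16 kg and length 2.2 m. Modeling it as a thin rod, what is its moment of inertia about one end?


I = (1/3) * m * L^2
= (1/3) * 16 * 2.2^2
= 0.333333 * 16 * 4.84
= 25.8133 kg*m^2


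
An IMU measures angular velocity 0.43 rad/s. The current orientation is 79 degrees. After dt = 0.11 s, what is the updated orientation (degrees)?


delta_theta = w * dt = 0.43 * 0.11 = 0.0473 rad
= 2.7101 deg
theta_new = 79 + 2.7101 = 81.7101 deg


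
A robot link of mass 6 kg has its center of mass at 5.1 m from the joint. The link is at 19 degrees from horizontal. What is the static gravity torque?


tau = m*g*L*cos(angle)
= 6 * 9.81 * 5.1 * cos(19 deg)
= 6 * 9.81 * 5.1 * 0.9455
= 283.8314 Nm


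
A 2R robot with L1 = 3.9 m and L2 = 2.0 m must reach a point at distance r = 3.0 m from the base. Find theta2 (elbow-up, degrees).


cos(theta2) = (r^2 - L1^2 - L2^2) / (2*L1*L2)
cos(theta2) = (9.0 - 15.21 - 4.0) / 15.6
cos(theta2) = -0.654487
theta2 = 130.8808 degrees


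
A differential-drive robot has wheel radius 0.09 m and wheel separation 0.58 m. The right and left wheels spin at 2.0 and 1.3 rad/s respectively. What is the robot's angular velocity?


vR = r*wR = 0.09*2.0 = 0.18 m/s
vL = r*wL = 0.09*1.3 = 0.117 m/s
v = (vR+vL)/2 = 0.1485 m/s
omega = (vR-vL)/L = 0.1086 rad/s
angular velocity = 0.1086 rad/s


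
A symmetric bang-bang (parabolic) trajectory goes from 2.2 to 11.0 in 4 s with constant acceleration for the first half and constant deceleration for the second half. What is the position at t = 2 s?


Symmetric rest-to-rest: each phase covers (pf-p0)/2 in time T/2. 0.5*a*(T/2)^2 = (pf-p0)/2 => a = 4*(pf-p0)/T^2
a = 4*(11.0-2.2)/4^2 = 2.2
t = 2 is in the acceleration phase (t <= T/2).
p = p0 + 0.5*a*t^2 = 2.2 + 0.5*2.2*2^2
= 6.6


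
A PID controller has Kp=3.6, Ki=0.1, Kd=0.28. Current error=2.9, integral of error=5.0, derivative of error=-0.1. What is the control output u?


u = Kp*e + Ki*int(e) + Kd*de/dt
= 3.6*2.9 + 0.1*5.0 + 0.28*(-0.1)
= 10.44 + 0.5 + -0.028
= 10.912


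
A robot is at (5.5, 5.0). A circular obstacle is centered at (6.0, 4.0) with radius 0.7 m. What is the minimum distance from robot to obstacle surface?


center_dist = sqrt((5.5-6.0)^2 + (5.0-4.0)^2)
= sqrt(0.25 + 1.0)
= 1.118
min_dist = center_dist - radius = 1.118 - 0.7 = 0.418 m


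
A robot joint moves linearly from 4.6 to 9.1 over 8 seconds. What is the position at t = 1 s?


s = t/T = 1/8 = 0.125
p(t) = p0 + (pf-p0)*s
= 4.6 + (9.1 - 4.6) * 0.125
= 5.1625


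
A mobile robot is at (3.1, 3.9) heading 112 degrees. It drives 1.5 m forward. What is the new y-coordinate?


y_new = y0 + d*sin(theta)
= 3.9 + 1.5*sin(112)
= 3.9 + 1.3908
= 5.2908


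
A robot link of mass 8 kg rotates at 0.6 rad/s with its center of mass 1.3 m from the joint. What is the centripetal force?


F = m * omega^2 * r
= 8 * 0.6^2 * 1.3
= 8 * 0.36 * 1.3
= 3.744 N


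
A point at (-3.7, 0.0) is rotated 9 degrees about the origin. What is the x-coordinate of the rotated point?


x' = x*cos(theta) - y*sin(theta)
cos(9 deg) = 0.9877, sin(9 deg) = 0.1564
x' = -3.7 * 0.9877 - 0.0 * 0.1564
= -3.6544 - 0.0
= -3.6544


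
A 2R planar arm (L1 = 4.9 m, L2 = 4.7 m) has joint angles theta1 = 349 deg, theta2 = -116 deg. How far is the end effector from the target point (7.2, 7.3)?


End effector via forward kinematics:
x = L1*cos(t1) + L2*cos(t1+t2) = 1.9814
y = L1*sin(t1) + L2*sin(t1+t2) = -4.6886
Distance to target:
d = sqrt((7.2 - 1.9814)^2 + (7.3 - -4.6886)^2)
= sqrt(27.2333 + 143.7254)
= 13.0751 m


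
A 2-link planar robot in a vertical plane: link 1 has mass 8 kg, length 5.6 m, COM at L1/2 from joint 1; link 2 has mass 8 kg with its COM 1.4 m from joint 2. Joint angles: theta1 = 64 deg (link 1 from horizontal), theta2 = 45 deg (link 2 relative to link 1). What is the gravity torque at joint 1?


Horizontal distance from joint 1 to link-1 COM:
  x_c1 = (L1/2)*cos(t1) = 2.8 * 0.4384 = 1.2274 m
Horizontal distance from joint 1 to link-2 COM:
  x_c2 = L1*cos(t1) + Lc2*cos(t1+t2)
       = 5.6*0.4384 + 1.4*-0.3256 = 1.9991 m
tau1 = m1*g*x_c1 + m2*g*x_c2
     = 8*9.81*1.2274 + 8*9.81*1.9991
     = 96.3294 + 156.888
     = 253.2175 Nm
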